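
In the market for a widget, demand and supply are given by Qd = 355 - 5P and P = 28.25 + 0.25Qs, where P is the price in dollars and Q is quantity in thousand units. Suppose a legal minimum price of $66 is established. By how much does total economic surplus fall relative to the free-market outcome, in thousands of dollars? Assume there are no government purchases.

1102.5

Rearranging supply gives Qs = 4P - 113. Equilibrium: 355 - 5P = 4P - 113, so 468 = 9P and P* = 52, Q* = 95.
Since 66 > 52, the floor is binding.
At P = 66: Qd = 355 - 5·66 = 25 and Qs = 4·66 - 113 = 151.
Quantity traded falls to 25. At Q = 25 the demand price is (355 - 25)/5 = 66 and the supply price is (113 + 25)/4 = 34.5.
Deadweight loss = ½ · (66 - 34.5) · (95 - 25) = ½ · 31.5 · 70 = 1102.5.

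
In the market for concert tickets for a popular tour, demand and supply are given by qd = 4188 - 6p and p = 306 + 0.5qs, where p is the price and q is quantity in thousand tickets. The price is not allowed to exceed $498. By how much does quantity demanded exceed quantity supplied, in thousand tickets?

Rearranging supply gives qs = 2p - 612. Equilibrium: 4188 - 6p = 2p - 612, so 4800 = 8p and p* = 600, q* = 588.
Since 498 < 600, the ceiling is binding.
At p = 498: qd = 4188 - 6·498 = 1200 and qs = 2·498 - 612 = 384.
Shortage = qd - qs = 1200 - 384 = 816.

816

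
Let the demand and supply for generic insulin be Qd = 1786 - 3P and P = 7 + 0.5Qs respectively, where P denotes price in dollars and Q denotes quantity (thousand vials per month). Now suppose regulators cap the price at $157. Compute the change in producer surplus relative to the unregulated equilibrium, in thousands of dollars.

-102109

Rearranging supply gives Qs = 2P - 14. Without the control the market clears where 1786 - 3P = 2P - 14, i.e. P* = 360 and Q* = 706.
The ceiling of 157 is below the equilibrium price 360, so it binds.
At P = 157: Qd = 1786 - 3·157 = 1315 and Qs = 2·157 - 14 = 300.
Producer surplus without the control is ½ · (360 - 7) · 706 = 124609.
With the ceiling, producers sell 300 units at 157, so PS = ½ · (157 - 7) · 300 = 22500.
Change in producer surplus = 22500 - 124609 = -102109.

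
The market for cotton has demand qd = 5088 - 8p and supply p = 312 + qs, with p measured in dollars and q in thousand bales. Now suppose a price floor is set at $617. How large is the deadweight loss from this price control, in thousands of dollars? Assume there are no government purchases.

10404

Rearranging supply gives qs = p - 312. In a free market, 5088 - 8p = p - 312 gives the equilibrium p* = 600, q* = 288.
Since 617 > 600, the floor is binding.
At p = 617: qd = 5088 - 8·617 = 152 and qs = 617 - 312 = 305.
Quantity traded falls to 152. At q = 152 the demand price is (5088 - 152)/8 = 617 and the supply price is 312 + 152 = 464.
Deadweight loss = ½ · (617 - 464) · (288 - 152) = ½ · 153 · 136 = 10404.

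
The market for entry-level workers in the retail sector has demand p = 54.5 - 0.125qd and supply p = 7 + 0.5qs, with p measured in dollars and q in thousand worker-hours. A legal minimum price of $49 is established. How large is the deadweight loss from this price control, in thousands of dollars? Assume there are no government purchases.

320

Rearranging demand gives qd = 436 - 8p; rearranging supply gives qs = 2p - 14. Equilibrium: 436 - 8p = 2p - 14, so 450 = 10p and p* = 45, q* = 76.
Since 49 > 45, the floor is binding.
At p = 49: qd = 436 - 8·49 = 44 and qs = 2·49 - 14 = 84.
Quantity traded falls to 44. At q = 44 the demand price is (436 - 44)/8 = 49 and the supply price is (14 + 44)/2 = 29.
Deadweight loss = ½ · (49 - 29) · (76 - 44) = ½ · 20 · 32 = 320.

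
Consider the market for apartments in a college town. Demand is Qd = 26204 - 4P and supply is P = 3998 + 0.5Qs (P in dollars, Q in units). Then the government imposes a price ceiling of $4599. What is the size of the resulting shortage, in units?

6606

Rearranging supply gives Qs = 2P - 7996. Equilibrium: 26204 - 4P = 2P - 7996, so 34200 = 6P and P* = 5700, Q* = 3404.
Because the ceiling (4599) lies below the market-clearing price, it is binding.
At P = 4599: Qd = 26204 - 4·4599 = 7808 and Qs = 2·4599 - 7996 = 1202.
Shortage = Qd - Qs = 7808 - 1202 = 6606.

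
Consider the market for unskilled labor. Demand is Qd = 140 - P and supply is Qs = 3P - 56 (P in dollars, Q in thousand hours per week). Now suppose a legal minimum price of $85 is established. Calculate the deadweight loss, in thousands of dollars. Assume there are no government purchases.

Setting quantity demanded equal to quantity supplied, 140 - P = 3P - 56, gives P* = 49 and Q* = 91.
Since 85 > 49, the floor is binding.
At P = 85: Qd = 140 - 85 = 55 and Qs = 3·85 - 56 = 199.
Quantity traded falls to 55. At Q = 55 the demand price is 140 - 55 = 85 and the supply price is (56 + 55)/3 = 37.
Deadweight loss = ½ · (85 - 37) · (91 - 55) = ½ · 48 · 36 = 864.

864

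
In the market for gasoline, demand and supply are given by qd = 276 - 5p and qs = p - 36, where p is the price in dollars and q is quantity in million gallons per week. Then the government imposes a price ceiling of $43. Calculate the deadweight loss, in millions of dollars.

Without the control the market clears where 276 - 5p = p - 36, i.e. p* = 52 and q* = 16.
Because the ceiling (43) lies below the market-clearing price, it is binding.
At p = 43: qd = 276 - 5·43 = 61 and qs = 43 - 36 = 7.
Quantity traded falls to 7. At q = 7 the demand price is (276 - 7)/5 = 53.8 and the supply price is 36 + 7 = 43.
Deadweight loss = ½ · (53.8 - 43) · (16 - 7) = ½ · 10.8 · 9 = 48.6.

48.6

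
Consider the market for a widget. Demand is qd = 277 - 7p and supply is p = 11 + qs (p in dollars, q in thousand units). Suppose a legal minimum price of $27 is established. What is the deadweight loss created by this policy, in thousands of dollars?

0

Rearranging supply gives qs = p - 11. Setting quantity demanded equal to quantity supplied, 277 - 7p = p - 11, gives p* = 36 and q* = 25.
The floor of 27 is below the equilibrium price 36, so it is not binding; the market clears at p* = 36, q* = 25.
Since the control does not bind, no trades are prevented and deadweight loss is zero.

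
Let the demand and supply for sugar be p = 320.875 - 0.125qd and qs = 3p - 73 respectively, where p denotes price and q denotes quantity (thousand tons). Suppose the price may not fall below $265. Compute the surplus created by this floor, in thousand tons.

Rearranging demand gives qd = 2567 - 8p. Without the control the market clears where 2567 - 8p = 3p - 73, i.e. p* = 240 and q* = 647.
Since 265 > 240, the floor is binding.
At p = 265: qd = 2567 - 8·265 = 447 and qs = 3·265 - 73 = 722.
Surplus = qs - qd = 722 - 447 = 275.

275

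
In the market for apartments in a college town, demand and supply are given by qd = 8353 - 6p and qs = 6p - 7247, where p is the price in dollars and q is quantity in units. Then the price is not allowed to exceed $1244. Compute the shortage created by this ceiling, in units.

In a free market, 8353 - 6p = 6p - 7247 gives the equilibrium p* = 1300, q* = 553.
The ceiling of 1244 is below the equilibrium price 1300, so it binds.
At p = 1244: qd = 8353 - 6·1244 = 889 and qs = 6·1244 - 7247 = 217.
Shortage = qd - qs = 889 - 217 = 672.

672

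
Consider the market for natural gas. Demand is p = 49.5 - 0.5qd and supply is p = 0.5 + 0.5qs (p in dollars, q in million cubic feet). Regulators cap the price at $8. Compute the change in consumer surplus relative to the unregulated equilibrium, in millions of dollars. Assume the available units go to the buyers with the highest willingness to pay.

-34

Rearranging demand gives qd = 99 - 2p; rearranging supply gives qs = 2p - 1. Without the control the market clears where 99 - 2p = 2p - 1, i.e. p* = 25 and q* = 49.
Because the ceiling (8) lies below the market-clearing price, it is binding.
At p = 8: qd = 99 - 2·8 = 83 and qs = 2·8 - 1 = 15.
Consumer surplus without the control is ½ · (49.5 - 25) · 49 = 600.25.
With the ceiling, 15 units are sold at 8 (assume they go to the highest-value buyers). The demand price at q = 15 is 42, so CS = ½ · [(49.5 - 8) + (42 - 8)] · 15 = 566.25.
Change in consumer surplus = 566.25 - 600.25 = -34.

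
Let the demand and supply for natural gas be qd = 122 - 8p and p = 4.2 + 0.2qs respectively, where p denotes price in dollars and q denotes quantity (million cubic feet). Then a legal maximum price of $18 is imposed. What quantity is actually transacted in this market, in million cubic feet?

34

Rearranging supply gives qs = 5p - 21. In a free market, 122 - 8p = 5p - 21 gives the equilibrium p* = 11, q* = 34.
The ceiling of 18 is above the equilibrium price 11, so it is not binding; the market clears at p* = 11, q* = 34.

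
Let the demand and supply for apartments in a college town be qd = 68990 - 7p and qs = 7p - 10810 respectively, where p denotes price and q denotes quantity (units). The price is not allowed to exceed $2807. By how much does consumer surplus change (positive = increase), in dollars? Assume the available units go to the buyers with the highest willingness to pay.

Setting quantity demanded equal to quantity supplied, 68990 - 7p = 7p - 10810, gives p* = 5700 and q* = 29090.
The ceiling of 2807 is below the equilibrium price 5700, so it binds.
At p = 2807: qd = 68990 - 7·2807 = 49341 and qs = 7·2807 - 10810 = 8839.
Consumer surplus without the control is ½ · (68990/7 - 5700) · 29090 = 423114050/7.
With the ceiling, 8839 units are sold at 2807 (assume they go to the highest-value buyers). The demand price at q = 8839 is 8593, so CS = ½ · [(68990/7 - 2807) + (8593 - 2807)] · 8839 = 794122277/14.
Change in consumer surplus = 794122277/14 - 423114050/7 = -3721844.5.

-3721844.5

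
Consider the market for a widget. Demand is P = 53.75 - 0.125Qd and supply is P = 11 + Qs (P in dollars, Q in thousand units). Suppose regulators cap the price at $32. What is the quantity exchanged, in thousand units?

21

Rearranging demand gives Qd = 430 - 8P; rearranging supply gives Qs = P - 11. Without the control the market clears where 430 - 8P = P - 11, i.e. P* = 49 and Q* = 38.
Since 32 < 49, the ceiling is binding.
At P = 32: Qd = 430 - 8·32 = 174 and Qs = 32 - 11 = 21.
The quantity actually transacted is the short side, supply: 21.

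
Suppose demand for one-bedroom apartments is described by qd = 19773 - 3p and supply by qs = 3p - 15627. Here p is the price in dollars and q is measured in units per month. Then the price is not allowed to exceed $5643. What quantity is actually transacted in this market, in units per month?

Setting quantity demanded equal to quantity supplied, 19773 - 3p = 3p - 15627, gives p* = 5900 and q* = 2073.
The ceiling of 5643 is below the equilibrium price 5900, so it binds.
At p = 5643: qd = 19773 - 3·5643 = 2844 and qs = 3·5643 - 15627 = 1302.
The quantity actually transacted is the short side, supply: 1302.

1302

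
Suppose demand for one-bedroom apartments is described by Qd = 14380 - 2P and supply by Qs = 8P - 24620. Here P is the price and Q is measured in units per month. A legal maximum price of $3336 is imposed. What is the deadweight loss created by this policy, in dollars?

Without the control the market clears where 14380 - 2P = 8P - 24620, i.e. P* = 3900 and Q* = 6580.
Because the ceiling (3336) lies below the market-clearing price, it is binding.
At P = 3336: Qd = 14380 - 2·3336 = 7708 and Qs = 8·3336 - 24620 = 2068.
Quantity traded falls to 2068. At Q = 2068 the demand price is (14380 - 2068)/2 = 6156 and the supply price is (24620 + 2068)/8 = 3336.
Deadweight loss = ½ · (6156 - 3336) · (6580 - 2068) = ½ · 2820 · 4512 = 6361920.

6361920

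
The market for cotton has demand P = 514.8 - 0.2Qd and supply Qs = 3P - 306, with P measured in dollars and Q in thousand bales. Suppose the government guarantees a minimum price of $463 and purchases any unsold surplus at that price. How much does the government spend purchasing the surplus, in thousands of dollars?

381512

Rearranging demand gives Qd = 2574 - 5P. In a free market, 2574 - 5P = 3P - 306 gives the equilibrium P* = 360, Q* = 774.
The floor of 463 is above the equilibrium price 360, so it binds.
At P = 463: Qd = 2574 - 5·463 = 259 and Qs = 3·463 - 306 = 1083.
Surplus = Qs - Qd = 824.
Government expenditure = surplus × support price = 824 × 463 = 381512.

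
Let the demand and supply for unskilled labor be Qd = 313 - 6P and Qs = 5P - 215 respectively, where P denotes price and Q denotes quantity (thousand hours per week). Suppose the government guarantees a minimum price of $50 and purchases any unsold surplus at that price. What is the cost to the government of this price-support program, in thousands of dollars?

1100

Without the control the market clears where 313 - 6P = 5P - 215, i.e. P* = 48 and Q* = 25.
Because the floor (50) lies above the market-clearing price, it is binding.
At P = 50: Qd = 313 - 6·50 = 13 and Qs = 5·50 - 215 = 35.
Surplus = Qs - Qd = 22.
Government expenditure = surplus × support price = 22 × 50 = 1100.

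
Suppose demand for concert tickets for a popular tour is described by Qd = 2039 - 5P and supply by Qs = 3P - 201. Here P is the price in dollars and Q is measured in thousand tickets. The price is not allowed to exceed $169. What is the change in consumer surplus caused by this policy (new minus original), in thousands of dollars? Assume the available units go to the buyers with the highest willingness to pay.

22877.1

Setting quantity demanded equal to quantity supplied, 2039 - 5P = 3P - 201, gives P* = 280 and Q* = 639.
Because the ceiling (169) lies below the market-clearing price, it is binding.
At P = 169: Qd = 2039 - 5·169 = 1194 and Qs = 3·169 - 201 = 306.
Consumer surplus without the control is ½ · (407.8 - 280) · 639 = 40832.1.
With the ceiling, 306 units are sold at 169 (assume they go to the highest-value buyers). The demand price at Q = 306 is 346.6, so CS = ½ · [(407.8 - 169) + (346.6 - 169)] · 306 = 63709.2.
Change in consumer surplus = 63709.2 - 40832.1 = 22877.1.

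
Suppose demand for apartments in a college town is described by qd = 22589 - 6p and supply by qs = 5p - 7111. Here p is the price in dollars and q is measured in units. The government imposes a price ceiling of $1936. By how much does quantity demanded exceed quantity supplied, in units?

8404

Setting quantity demanded equal to quantity supplied, 22589 - 6p = 5p - 7111, gives p* = 2700 and q* = 6389.
Because the ceiling (1936) lies below the market-clearing price, it is binding.
At p = 1936: qd = 22589 - 6·1936 = 10973 and qs = 5·1936 - 7111 = 2569.
Shortage = qd - qs = 10973 - 2569 = 8404.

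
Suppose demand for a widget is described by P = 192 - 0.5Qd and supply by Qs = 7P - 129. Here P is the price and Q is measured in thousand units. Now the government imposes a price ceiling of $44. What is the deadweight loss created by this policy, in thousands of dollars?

2661.75

Rearranging demand gives Qd = 384 - 2P. Without the control the market clears where 384 - 2P = 7P - 129, i.e. P* = 57 and Q* = 270.
The ceiling of 44 is below the equilibrium price 57, so it binds.
At P = 44: Qd = 384 - 2·44 = 296 and Qs = 7·44 - 129 = 179.
Quantity traded falls to 179. At Q = 179 the demand price is (384 - 179)/2 = 102.5 and the supply price is (129 + 179)/7 = 44.
Deadweight loss = ½ · (102.5 - 44) · (270 - 179) = ½ · 58.5 · 91 = 2661.75.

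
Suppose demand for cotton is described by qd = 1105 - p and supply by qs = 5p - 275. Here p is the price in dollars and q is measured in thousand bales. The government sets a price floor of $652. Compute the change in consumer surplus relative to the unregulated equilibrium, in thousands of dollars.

-280208

Without the control the market clears where 1105 - p = 5p - 275, i.e. p* = 230 and q* = 875.
Because the floor (652) lies above the market-clearing price, it is binding.
At p = 652: qd = 1105 - 652 = 453 and qs = 5·652 - 275 = 2985.
Consumer surplus without the control is ½ · (1105 - 230) · 875 = 382812.5.
With the floor, consumers buy 453 units at 652, so CS = ½ · (1105 - 652) · 453 = 102604.5.
Change in consumer surplus = 102604.5 - 382812.5 = -280208.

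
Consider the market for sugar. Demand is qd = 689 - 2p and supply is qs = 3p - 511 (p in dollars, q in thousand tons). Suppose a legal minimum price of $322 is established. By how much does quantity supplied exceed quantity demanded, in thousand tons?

Setting quantity demanded equal to quantity supplied, 689 - 2p = 3p - 511, gives p* = 240 and q* = 209.
The floor of 322 is above the equilibrium price 240, so it binds.
At p = 322: qd = 689 - 2·322 = 45 and qs = 3·322 - 511 = 455.
Surplus = qs - qd = 455 - 45 = 410.

410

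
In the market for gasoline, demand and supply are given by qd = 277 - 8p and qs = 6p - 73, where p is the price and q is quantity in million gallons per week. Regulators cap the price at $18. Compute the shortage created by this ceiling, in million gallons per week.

Equilibrium: 277 - 8p = 6p - 73, so 350 = 14p and p* = 25, q* = 77.
Since 18 < 25, the ceiling is binding.
At p = 18: qd = 277 - 8·18 = 133 and qs = 6·18 - 73 = 35.
Shortage = qd - qs = 133 - 35 = 98.

98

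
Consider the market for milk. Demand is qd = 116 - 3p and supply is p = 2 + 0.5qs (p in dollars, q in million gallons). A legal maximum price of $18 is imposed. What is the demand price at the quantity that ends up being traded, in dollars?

28

Rearranging supply gives qs = 2p - 4. Setting quantity demanded equal to quantity supplied, 116 - 3p = 2p - 4, gives p* = 24 and q* = 44.
Because the ceiling (18) lies below the market-clearing price, it is binding.
At p = 18: qd = 116 - 3·18 = 62 and qs = 2·18 - 4 = 32.
Only 32 units reach the market. On the demand curve, the marginal buyer's willingness to pay at q = 32 is (116 - 32)/3 = 28.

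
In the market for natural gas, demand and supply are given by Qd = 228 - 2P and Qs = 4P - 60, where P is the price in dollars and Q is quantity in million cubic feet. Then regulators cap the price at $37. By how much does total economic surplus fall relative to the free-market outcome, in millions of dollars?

Without the control the market clears where 228 - 2P = 4P - 60, i.e. P* = 48 and Q* = 132.
Because the ceiling (37) lies below the market-clearing price, it is binding.
At P = 37: Qd = 228 - 2·37 = 154 and Qs = 4·37 - 60 = 88.
Quantity traded falls to 88. At Q = 88 the demand price is (228 - 88)/2 = 70 and the supply price is (60 + 88)/4 = 37.
Deadweight loss = ½ · (70 - 37) · (132 - 88) = ½ · 33 · 44 = 726.

726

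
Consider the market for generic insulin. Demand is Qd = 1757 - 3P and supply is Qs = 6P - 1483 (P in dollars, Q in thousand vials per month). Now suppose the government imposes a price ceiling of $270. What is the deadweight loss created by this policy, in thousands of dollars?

Equilibrium: 1757 - 3P = 6P - 1483, so 3240 = 9P and P* = 360, Q* = 677.
Because the ceiling (270) lies below the market-clearing price, it is binding.
At P = 270: Qd = 1757 - 3·270 = 947 and Qs = 6·270 - 1483 = 137.
Quantity traded falls to 137. At Q = 137 the demand price is (1757 - 137)/3 = 540 and the supply price is (1483 + 137)/6 = 270.
Deadweight loss = ½ · (540 - 270) · (677 - 137) = ½ · 270 · 540 = 72900.

72900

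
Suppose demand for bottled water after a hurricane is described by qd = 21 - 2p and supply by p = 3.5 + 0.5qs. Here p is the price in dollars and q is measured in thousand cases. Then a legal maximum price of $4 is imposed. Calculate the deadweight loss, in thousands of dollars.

18

Rearranging supply gives qs = 2p - 7. Equilibrium: 21 - 2p = 2p - 7, so 28 = 4p and p* = 7, q* = 7.
Since 4 < 7, the ceiling is binding.
At p = 4: qd = 21 - 2·4 = 13 and qs = 2·4 - 7 = 1.
Quantity traded falls to 1. At q = 1 the demand price is (21 - 1)/2 = 10 and the supply price is (7 + 1)/2 = 4.
Deadweight loss = ½ · (10 - 4) · (7 - 1) = ½ · 6 · 6 = 18.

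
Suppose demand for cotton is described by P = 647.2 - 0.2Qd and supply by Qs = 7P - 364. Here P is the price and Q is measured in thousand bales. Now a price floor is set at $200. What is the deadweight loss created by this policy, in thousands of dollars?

0

Rearranging demand gives Qd = 3236 - 5P. In a free market, 3236 - 5P = 7P - 364 gives the equilibrium P* = 300, Q* = 1736.
Since 200 is below P* = 300, the floor does not bind and the free-market outcome prevails.
Since the control does not bind, no trades are prevented and deadweight loss is zero.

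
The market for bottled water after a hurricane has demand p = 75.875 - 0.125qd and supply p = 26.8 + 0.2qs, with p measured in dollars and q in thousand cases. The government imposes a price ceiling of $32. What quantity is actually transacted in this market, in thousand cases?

26

Rearranging demand gives qd = 607 - 8p; rearranging supply gives qs = 5p - 134. Without the control the market clears where 607 - 8p = 5p - 134, i.e. p* = 57 and q* = 151.
The ceiling of 32 is below the equilibrium price 57, so it binds.
At p = 32: qd = 607 - 8·32 = 351 and qs = 5·32 - 134 = 26.
The quantity actually transacted is the short side, supply: 26.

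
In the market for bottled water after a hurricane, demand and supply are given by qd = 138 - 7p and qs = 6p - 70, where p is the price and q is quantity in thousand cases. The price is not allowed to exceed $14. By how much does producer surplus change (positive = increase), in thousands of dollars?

-40

Setting quantity demanded equal to quantity supplied, 138 - 7p = 6p - 70, gives p* = 16 and q* = 26.
Because the ceiling (14) lies below the market-clearing price, it is binding.
At p = 14: qd = 138 - 7·14 = 40 and qs = 6·14 - 70 = 14.
Producer surplus without the control is ½ · (16 - 35/3) · 26 = 169/3.
With the ceiling, producers sell 14 units at 14, so PS = ½ · (14 - 35/3) · 14 = 49/3.
Change in producer surplus = 49/3 - 169/3 = -40.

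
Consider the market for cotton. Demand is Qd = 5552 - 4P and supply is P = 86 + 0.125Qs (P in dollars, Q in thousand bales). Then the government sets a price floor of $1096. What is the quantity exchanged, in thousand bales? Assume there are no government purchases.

1168

Rearranging supply gives Qs = 8P - 688. Setting quantity demanded equal to quantity supplied, 5552 - 4P = 8P - 688, gives P* = 520 and Q* = 3472.
Because the floor (1096) lies above the market-clearing price, it is binding.
At P = 1096: Qd = 5552 - 4·1096 = 1168 and Qs = 8·1096 - 688 = 8080.
The quantity actually transacted is the short side, demand: 1168.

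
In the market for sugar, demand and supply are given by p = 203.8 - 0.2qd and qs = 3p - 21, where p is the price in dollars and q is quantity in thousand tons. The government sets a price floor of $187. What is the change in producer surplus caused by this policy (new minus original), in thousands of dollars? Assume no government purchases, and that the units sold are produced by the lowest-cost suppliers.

Rearranging demand gives qd = 1019 - 5p. Setting quantity demanded equal to quantity supplied, 1019 - 5p = 3p - 21, gives p* = 130 and q* = 369.
Because the floor (187) lies above the market-clearing price, it is binding.
At p = 187: qd = 1019 - 5·187 = 84 and qs = 3·187 - 21 = 540.
Producer surplus without the control is ½ · (130 - 7) · 369 = 22693.5.
With the floor, 84 units are sold at 187. The supply price at q = 84 is 35, so PS = ½ · [(187 - 7) + (187 - 35)] · 84 = 13944.
Change in producer surplus = 13944 - 22693.5 = -8749.5.

-8749.5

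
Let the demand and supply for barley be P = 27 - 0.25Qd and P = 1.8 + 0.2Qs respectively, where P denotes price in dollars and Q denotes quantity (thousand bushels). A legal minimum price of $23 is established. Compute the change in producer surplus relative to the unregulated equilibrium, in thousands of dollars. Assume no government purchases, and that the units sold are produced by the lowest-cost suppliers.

0

Rearranging demand gives Qd = 108 - 4P; rearranging supply gives Qs = 5P - 9. Setting quantity demanded equal to quantity supplied, 108 - 4P = 5P - 9, gives P* = 13 and Q* = 56.
Because the floor (23) lies above the market-clearing price, it is binding.
At P = 23: Qd = 108 - 4·23 = 16 and Qs = 5·23 - 9 = 106.
Producer surplus without the control is ½ · (13 - 1.8) · 56 = 313.6.
With the floor, 16 units are sold at 23. The supply price at Q = 16 is 5, so PS = ½ · [(23 - 1.8) + (23 - 5)] · 16 = 313.6.
Change in producer surplus = 313.6 - 313.6 = 0.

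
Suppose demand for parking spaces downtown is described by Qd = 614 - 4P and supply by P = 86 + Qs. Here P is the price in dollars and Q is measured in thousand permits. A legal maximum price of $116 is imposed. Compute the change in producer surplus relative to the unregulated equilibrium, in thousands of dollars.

Rearranging supply gives Qs = P - 86. Without the control the market clears where 614 - 4P = P - 86, i.e. P* = 140 and Q* = 54.
Because the ceiling (116) lies below the market-clearing price, it is binding.
At P = 116: Qd = 614 - 4·116 = 150 and Qs = 116 - 86 = 30.
Producer surplus without the control is ½ · (140 - 86) · 54 = 1458.
With the ceiling, producers sell 30 units at 116, so PS = ½ · (116 - 86) · 30 = 450.
Change in producer surplus = 450 - 1458 = -1008.

-1008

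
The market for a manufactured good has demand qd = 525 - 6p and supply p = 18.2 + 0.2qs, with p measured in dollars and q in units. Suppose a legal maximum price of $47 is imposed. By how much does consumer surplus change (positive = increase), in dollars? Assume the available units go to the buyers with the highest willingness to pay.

1127.25

Rearranging supply gives qs = 5p - 91. Equilibrium: 525 - 6p = 5p - 91, so 616 = 11p and p* = 56, q* = 189.
Because the ceiling (47) lies below the market-clearing price, it is binding.
At p = 47: qd = 525 - 6·47 = 243 and qs = 5·47 - 91 = 144.
Consumer surplus without the control is ½ · (87.5 - 56) · 189 = 2976.75.
With the ceiling, 144 units are sold at 47 (assume they go to the highest-value buyers). The demand price at q = 144 is 63.5, so CS = ½ · [(87.5 - 47) + (63.5 - 47)] · 144 = 4104.
Change in consumer surplus = 4104 - 2976.75 = 1127.25.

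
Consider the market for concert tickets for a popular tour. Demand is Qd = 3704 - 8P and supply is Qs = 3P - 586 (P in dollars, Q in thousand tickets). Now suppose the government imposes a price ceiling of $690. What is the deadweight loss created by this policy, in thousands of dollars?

0

In a free market, 3704 - 8P = 3P - 586 gives the equilibrium P* = 390, Q* = 584.
Since 690 is above P* = 390, the ceiling does not bind and the free-market outcome prevails.
Since the control does not bind, no trades are prevented and deadweight loss is zero.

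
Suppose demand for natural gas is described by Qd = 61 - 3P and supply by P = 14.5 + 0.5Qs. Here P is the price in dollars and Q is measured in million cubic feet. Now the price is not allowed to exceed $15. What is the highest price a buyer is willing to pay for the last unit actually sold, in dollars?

20

Rearranging supply gives Qs = 2P - 29. Setting quantity demanded equal to quantity supplied, 61 - 3P = 2P - 29, gives P* = 18 and Q* = 7.
The ceiling of 15 is below the equilibrium price 18, so it binds.
At P = 15: Qd = 61 - 3·15 = 16 and Qs = 2·15 - 29 = 1.
Only 1 units reach the market. On the demand curve, the marginal buyer's willingness to pay at Q = 1 is (61 - 1)/3 = 20.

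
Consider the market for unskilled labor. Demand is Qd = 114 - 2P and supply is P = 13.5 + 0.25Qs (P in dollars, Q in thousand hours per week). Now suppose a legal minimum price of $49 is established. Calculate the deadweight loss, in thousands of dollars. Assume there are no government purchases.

Rearranging supply gives Qs = 4P - 54. In a free market, 114 - 2P = 4P - 54 gives the equilibrium P* = 28, Q* = 58.
The floor of 49 is above the equilibrium price 28, so it binds.
At P = 49: Qd = 114 - 2·49 = 16 and Qs = 4·49 - 54 = 142.
Quantity traded falls to 16. At Q = 16 the demand price is (114 - 16)/2 = 49 and the supply price is (54 + 16)/4 = 17.5.
Deadweight loss = ½ · (49 - 17.5) · (58 - 16) = ½ · 31.5 · 42 = 661.5.

661.5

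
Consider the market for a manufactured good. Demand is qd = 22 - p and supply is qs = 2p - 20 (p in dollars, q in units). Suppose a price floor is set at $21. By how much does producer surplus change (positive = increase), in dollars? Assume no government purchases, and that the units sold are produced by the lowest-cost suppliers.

-5.25

Equilibrium: 22 - p = 2p - 20, so 42 = 3p and p* = 14, q* = 8.
Since 21 > 14, the floor is binding.
At p = 21: qd = 22 - 21 = 1 and qs = 2·21 - 20 = 22.
Producer surplus without the control is ½ · (14 - 10) · 8 = 16.
With the floor, 1 units are sold at 21. The supply price at q = 1 is 10.5, so PS = ½ · [(21 - 10) + (21 - 10.5)] · 1 = 10.75.
Change in producer surplus = 10.75 - 16 = -5.25.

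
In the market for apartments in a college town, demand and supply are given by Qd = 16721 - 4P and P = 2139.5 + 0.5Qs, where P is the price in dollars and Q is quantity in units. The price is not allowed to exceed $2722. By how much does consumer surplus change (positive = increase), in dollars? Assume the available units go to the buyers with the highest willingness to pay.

603728

Rearranging supply gives Qs = 2P - 4279. In a free market, 16721 - 4P = 2P - 4279 gives the equilibrium P* = 3500, Q* = 2721.
Since 2722 < 3500, the ceiling is binding.
At P = 2722: Qd = 16721 - 4·2722 = 5833 and Qs = 2·2722 - 4279 = 1165.
Consumer surplus without the control is ½ · (4180.25 - 3500) · 2721 = 925480.125.
With the ceiling, 1165 units are sold at 2722 (assume they go to the highest-value buyers). The demand price at Q = 1165 is 3889, so CS = ½ · [(4180.25 - 2722) + (3889 - 2722)] · 1165 = 1529208.125.
Change in consumer surplus = 1529208.125 - 925480.125 = 603728.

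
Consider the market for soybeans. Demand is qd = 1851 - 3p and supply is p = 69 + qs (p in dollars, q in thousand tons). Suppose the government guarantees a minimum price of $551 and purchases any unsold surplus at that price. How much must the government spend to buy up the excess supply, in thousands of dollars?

Rearranging supply gives qs = p - 69. In a free market, 1851 - 3p = p - 69 gives the equilibrium p* = 480, q* = 411.
The floor of 551 is above the equilibrium price 480, so it binds.
At p = 551: qd = 1851 - 3·551 = 198 and qs = 551 - 69 = 482.
Surplus = qs - qd = 284.
Government expenditure = surplus × support price = 284 × 551 = 156484.

156484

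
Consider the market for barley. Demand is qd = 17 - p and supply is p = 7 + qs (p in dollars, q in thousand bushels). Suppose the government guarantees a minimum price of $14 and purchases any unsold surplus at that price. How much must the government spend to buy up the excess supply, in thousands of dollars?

Rearranging supply gives qs = p - 7. In a free market, 17 - p = p - 7 gives the equilibrium p* = 12, q* = 5.
The floor of 14 is above the equilibrium price 12, so it binds.
At p = 14: qd = 17 - 14 = 3 and qs = 14 - 7 = 7.
Surplus = qs - qd = 4.
Government expenditure = surplus × support price = 4 × 14 = 56.

56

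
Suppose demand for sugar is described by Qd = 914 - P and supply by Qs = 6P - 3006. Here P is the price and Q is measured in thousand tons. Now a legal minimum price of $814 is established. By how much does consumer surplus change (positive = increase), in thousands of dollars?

Setting quantity demanded equal to quantity supplied, 914 - P = 6P - 3006, gives P* = 560 and Q* = 354.
Because the floor (814) lies above the market-clearing price, it is binding.
At P = 814: Qd = 914 - 814 = 100 and Qs = 6·814 - 3006 = 1878.
Consumer surplus without the control is ½ · (914 - 560) · 354 = 62658.
With the floor, consumers buy 100 units at 814, so CS = ½ · (914 - 814) · 100 = 5000.
Change in consumer surplus = 5000 - 62658 = -57658.

-57658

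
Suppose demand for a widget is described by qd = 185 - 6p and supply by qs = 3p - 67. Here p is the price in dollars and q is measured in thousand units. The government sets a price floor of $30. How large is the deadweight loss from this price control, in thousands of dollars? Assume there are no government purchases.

Without the control the market clears where 185 - 6p = 3p - 67, i.e. p* = 28 and q* = 17.
The floor of 30 is above the equilibrium price 28, so it binds.
At p = 30: qd = 185 - 6·30 = 5 and qs = 3·30 - 67 = 23.
Quantity traded falls to 5. At q = 5 the demand price is (185 - 5)/6 = 30 and the supply price is (67 + 5)/3 = 24.
Deadweight loss = ½ · (30 - 24) · (17 - 5) = ½ · 6 · 12 = 36.

36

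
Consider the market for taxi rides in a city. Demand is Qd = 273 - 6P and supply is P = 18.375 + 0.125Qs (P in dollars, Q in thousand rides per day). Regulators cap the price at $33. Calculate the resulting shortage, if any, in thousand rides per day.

Rearranging supply gives Qs = 8P - 147. In a free market, 273 - 6P = 8P - 147 gives the equilibrium P* = 30, Q* = 93.
The ceiling of 33 is above the equilibrium price 30, so it is not binding; the market clears at P* = 30, Q* = 93.
Since the control does not bind, there is no shortage.

0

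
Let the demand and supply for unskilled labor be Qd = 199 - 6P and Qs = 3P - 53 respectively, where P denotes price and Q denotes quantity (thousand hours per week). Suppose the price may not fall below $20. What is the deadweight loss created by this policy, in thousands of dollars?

Equilibrium: 199 - 6P = 3P - 53, so 252 = 9P and P* = 28, Q* = 31.
The floor of 20 is below the equilibrium price 28, so it is not binding; the market clears at P* = 28, Q* = 31.
Since the control does not bind, no trades are prevented and deadweight loss is zero.

0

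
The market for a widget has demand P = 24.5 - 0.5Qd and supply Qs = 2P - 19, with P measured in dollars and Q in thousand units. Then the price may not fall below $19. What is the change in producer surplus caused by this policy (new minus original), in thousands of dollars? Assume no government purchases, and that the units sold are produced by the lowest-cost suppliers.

18

Rearranging demand gives Qd = 49 - 2P. Equilibrium: 49 - 2P = 2P - 19, so 68 = 4P and P* = 17, Q* = 15.
Since 19 > 17, the floor is binding.
At P = 19: Qd = 49 - 2·19 = 11 and Qs = 2·19 - 19 = 19.
Producer surplus without the control is ½ · (17 - 9.5) · 15 = 56.25.
With the floor, 11 units are sold at 19. The supply price at Q = 11 is 15, so PS = ½ · [(19 - 9.5) + (19 - 15)] · 11 = 74.25.
Change in producer surplus = 74.25 - 56.25 = 18.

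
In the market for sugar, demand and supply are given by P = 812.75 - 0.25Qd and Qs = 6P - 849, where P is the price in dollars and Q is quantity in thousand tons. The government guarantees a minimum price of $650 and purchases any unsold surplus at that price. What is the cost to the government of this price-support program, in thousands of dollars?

Rearranging demand gives Qd = 3251 - 4P. Setting quantity demanded equal to quantity supplied, 3251 - 4P = 6P - 849, gives P* = 410 and Q* = 1611.
Since 650 > 410, the floor is binding.
At P = 650: Qd = 3251 - 4·650 = 651 and Qs = 6·650 - 849 = 3051.
Surplus = Qs - Qd = 2400.
Government expenditure = surplus × support price = 2400 × 650 = 1560000.

1560000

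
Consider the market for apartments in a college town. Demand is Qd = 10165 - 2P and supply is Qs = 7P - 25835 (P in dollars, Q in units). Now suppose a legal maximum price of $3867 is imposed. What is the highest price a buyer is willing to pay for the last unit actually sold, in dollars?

Setting quantity demanded equal to quantity supplied, 10165 - 2P = 7P - 25835, gives P* = 4000 and Q* = 2165.
Since 3867 < 4000, the ceiling is binding.
At P = 3867: Qd = 10165 - 2·3867 = 2431 and Qs = 7·3867 - 25835 = 1234.
Only 1234 units reach the market. On the demand curve, the marginal buyer's willingness to pay at Q = 1234 is (10165 - 1234)/2 = 4465.5.

4465.5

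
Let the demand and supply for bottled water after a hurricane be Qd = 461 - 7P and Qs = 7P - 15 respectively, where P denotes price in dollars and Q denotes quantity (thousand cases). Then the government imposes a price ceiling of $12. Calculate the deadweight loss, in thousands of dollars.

3388

Setting quantity demanded equal to quantity supplied, 461 - 7P = 7P - 15, gives P* = 34 and Q* = 223.
Because the ceiling (12) lies below the market-clearing price, it is binding.
At P = 12: Qd = 461 - 7·12 = 377 and Qs = 7·12 - 15 = 69.
Quantity traded falls to 69. At Q = 69 the demand price is (461 - 69)/7 = 56 and the supply price is (15 + 69)/7 = 12.
Deadweight loss = ½ · (56 - 12) · (223 - 69) = ½ · 44 · 154 = 3388.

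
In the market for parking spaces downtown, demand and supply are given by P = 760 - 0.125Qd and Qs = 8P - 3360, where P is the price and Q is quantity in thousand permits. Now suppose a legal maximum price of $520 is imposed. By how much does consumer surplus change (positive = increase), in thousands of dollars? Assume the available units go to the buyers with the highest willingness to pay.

36400

Rearranging demand gives Qd = 6080 - 8P. Without the control the market clears where 6080 - 8P = 8P - 3360, i.e. P* = 590 and Q* = 1360.
Because the ceiling (520) lies below the market-clearing price, it is binding.
At P = 520: Qd = 6080 - 8·520 = 1920 and Qs = 8·520 - 3360 = 800.
Consumer surplus without the control is ½ · (760 - 590) · 1360 = 115600.
With the ceiling, 800 units are sold at 520 (assume they go to the highest-value buyers). The demand price at Q = 800 is 660, so CS = ½ · [(760 - 520) + (660 - 520)] · 800 = 152000.
Change in consumer surplus = 152000 - 115600 = 36400.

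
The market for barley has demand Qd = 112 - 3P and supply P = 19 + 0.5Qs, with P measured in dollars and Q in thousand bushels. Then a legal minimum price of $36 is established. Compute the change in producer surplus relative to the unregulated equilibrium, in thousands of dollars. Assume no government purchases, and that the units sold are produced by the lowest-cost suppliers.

-57

Rearranging supply gives Qs = 2P - 38. In a free market, 112 - 3P = 2P - 38 gives the equilibrium P* = 30, Q* = 22.
Because the floor (36) lies above the market-clearing price, it is binding.
At P = 36: Qd = 112 - 3·36 = 4 and Qs = 2·36 - 38 = 34.
Producer surplus without the control is ½ · (30 - 19) · 22 = 121.
With the floor, 4 units are sold at 36. The supply price at Q = 4 is 21, so PS = ½ · [(36 - 19) + (36 - 21)] · 4 = 64.
Change in producer surplus = 64 - 121 = -57.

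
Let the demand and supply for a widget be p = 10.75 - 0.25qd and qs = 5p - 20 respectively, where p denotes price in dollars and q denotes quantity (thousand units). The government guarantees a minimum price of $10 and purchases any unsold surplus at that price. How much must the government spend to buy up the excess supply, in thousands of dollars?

Rearranging demand gives qd = 43 - 4p. In a free market, 43 - 4p = 5p - 20 gives the equilibrium p* = 7, q* = 15.
The floor of 10 is above the equilibrium price 7, so it binds.
At p = 10: qd = 43 - 4·10 = 3 and qs = 5·10 - 20 = 30.
Surplus = qs - qd = 27.
Government expenditure = surplus × support price = 27 × 10 = 270.

270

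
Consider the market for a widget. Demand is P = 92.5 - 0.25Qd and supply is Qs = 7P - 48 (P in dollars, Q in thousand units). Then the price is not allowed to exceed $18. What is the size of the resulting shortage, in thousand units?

Rearranging demand gives Qd = 370 - 4P. In a free market, 370 - 4P = 7P - 48 gives the equilibrium P* = 38, Q* = 218.
Because the ceiling (18) lies below the market-clearing price, it is binding.
At P = 18: Qd = 370 - 4·18 = 298 and Qs = 7·18 - 48 = 78.
Shortage = Qd - Qs = 298 - 78 = 220.

220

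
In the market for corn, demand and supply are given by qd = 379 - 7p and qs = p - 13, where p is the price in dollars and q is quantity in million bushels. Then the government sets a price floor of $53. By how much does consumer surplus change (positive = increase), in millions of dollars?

-88

Setting quantity demanded equal to quantity supplied, 379 - 7p = p - 13, gives p* = 49 and q* = 36.
Since 53 > 49, the floor is binding.
At p = 53: qd = 379 - 7·53 = 8 and qs = 53 - 13 = 40.
Consumer surplus without the control is ½ · (379/7 - 49) · 36 = 648/7.
With the floor, consumers buy 8 units at 53, so CS = ½ · (379/7 - 53) · 8 = 32/7.
Change in consumer surplus = 32/7 - 648/7 = -88.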